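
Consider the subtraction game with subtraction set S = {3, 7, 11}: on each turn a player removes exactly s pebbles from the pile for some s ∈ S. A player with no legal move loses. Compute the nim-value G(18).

1

n :  0  1  2  3  4  5  6  7  8  9 10 11 12 13 14 15 16 17 18
G :  0  0  0  1  1  1  0  2  2  1  0  3  2  1  0  0  0  1  1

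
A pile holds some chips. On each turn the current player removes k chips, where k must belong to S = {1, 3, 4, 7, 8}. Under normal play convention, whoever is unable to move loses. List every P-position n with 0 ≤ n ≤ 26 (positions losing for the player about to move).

0, 2, 11, 13, 22, 24

G(0) = 0
G(1) = mex{0} = 1
G(2) = mex{1} = 0
G(3) = mex{0,0} = 1
G(4) = mex{1,1,0} = 2
G(5) = mex{2,0,1} = 3
G(6) = mex{3,1,0} = 2
G(7) = mex{2,2,1,0} = 3
G(8) = mex{3,3,2,1,0} = 4
G(9) = mex{4,2,3,0,1} = 5
G(10) = mex{5,3,2,1,0} = 4
G(11) = mex{4,4,3,2,1} = 0
G(12) = mex{0,5,4,3,2} = 1
G(13) = mex{1,4,5,2,3} = 0
G(14) = mex{0,0,4,3,2} = 1
G(15) = mex{1,1,0,4,3} = 2
G(16) = mex{2,0,1,5,4} = 3
G(17) = mex{3,1,0,4,5} = 2
G(18) = mex{2,2,1,0,4} = 3
G(19) = mex{3,3,2,1,0} = 4
G(20) = mex{4,2,3,0,1} = 5
G(21) = mex{5,3,2,1,0} = 4
G(22) = mex{4,4,3,2,1} = 0
G(23) = mex{0,5,4,3,2} = 1
G(24) = mex{1,4,5,2,3} = 0
G(25) = mex{0,0,4,3,2} = 1
G(26) = mex{1,1,0,4,3} = 2
P-positions are exactly the n with G(n) = 0.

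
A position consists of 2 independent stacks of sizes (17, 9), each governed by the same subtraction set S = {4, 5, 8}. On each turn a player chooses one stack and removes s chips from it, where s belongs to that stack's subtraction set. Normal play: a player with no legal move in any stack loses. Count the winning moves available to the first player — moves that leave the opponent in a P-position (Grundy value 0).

All stacks use S = {4, 5, 8}:
n :  0  1  2  3  4  5  6  7  8  9 10 11 12 13 14 15 16 17
G :  0  0  0  0  1  1  1  1  2  2  2  2  0  0  0  0  1  1
Stack A: G(17) = 1.
Stack B: G(9) = 2.
Combined Grundy value = 1 ⊕ 2 = 3.
A winning move leaves total XOR = 0, i.e. changes one component's Grundy value g to g ⊕ X where X is the current total.
Stack A: need g' = 1⊕3 = 2. Options: 17−4→G=0, 17−5→G=0, 17−8→G=2. Hits: 1.
Stack B: need g' = 2⊕3 = 1. Options: 9−4→G=1, 9−5→G=1, 9−8→G=0. Hits: 2.

3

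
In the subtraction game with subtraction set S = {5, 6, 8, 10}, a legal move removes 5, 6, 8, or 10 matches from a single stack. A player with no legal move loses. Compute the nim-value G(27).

2

G(0) = 0
G(1) = mex{} = 0
G(2) = mex{} = 0
G(3) = mex{} = 0
G(4) = mex{} = 0
G(5) = mex{0} = 1
G(6) = mex{0,0} = 1
G(7) = mex{0,0} = 1
G(8) = mex{0,0,0} = 1
G(9) = mex{0,0,0} = 1
G(10) = mex{1,0,0,0} = 2
G(11) = mex{1,1,0,0} = 2
G(12) = mex{1,1,0,0} = 2
G(13) = mex{1,1,1,0} = 2
G(14) = mex{1,1,1,0} = 2
G(15) = mex{2,1,1,1} = 0
G(16) = mex{2,2,1,1} = 0
G(17) = mex{2,2,1,1} = 0
G(18) = mex{2,2,2,1} = 0
G(19) = mex{2,2,2,1} = 0
G(20) = mex{0,2,2,2} = 1
G(21) = mex{0,0,2,2} = 1
G(22) = mex{0,0,2,2} = 1
G(23) = mex{0,0,0,2} = 1
G(24) = mex{0,0,0,2} = 1
G(25) = mex{1,0,0,0} = 2
G(26) = mex{1,1,0,0} = 2
G(27) = mex{1,1,0,0} = 2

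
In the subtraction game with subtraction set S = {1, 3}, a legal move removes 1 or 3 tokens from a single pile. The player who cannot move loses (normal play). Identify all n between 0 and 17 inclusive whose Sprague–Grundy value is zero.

0, 2, 4, 6, 8, 10, 12, 14, 16

G(0) = 0
G(1) = mex{0} = 1
G(2) = mex{1} = 0
G(3) = mex{0,0} = 1
G(4) = mex{1,1} = 0
G(5) = mex{0,0} = 1
G(6) = mex{1,1} = 0
G(7) = mex{0,0} = 1
G(8) = mex{1,1} = 0
G(9) = mex{0,0} = 1
G(10) = mex{1,1} = 0
G(11) = mex{0,0} = 1
G(12) = mex{1,1} = 0
G(13) = mex{0,0} = 1
G(14) = mex{1,1} = 0
G(15) = mex{0,0} = 1
G(16) = mex{1,1} = 0
G(17) = mex{0,0} = 1
P-positions are exactly the n with G(n) = 0.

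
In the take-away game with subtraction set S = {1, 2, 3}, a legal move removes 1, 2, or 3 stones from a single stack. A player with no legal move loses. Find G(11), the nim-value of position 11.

3

G(0) = 0
G(1) = mex{0} = 1
G(2) = mex{1,0} = 2
G(3) = mex{2,1,0} = 3
G(4) = mex{3,2,1} = 0
G(5) = mex{0,3,2} = 1
G(6) = mex{1,0,3} = 2
G(7) = mex{2,1,0} = 3
G(8) = mex{3,2,1} = 0
G(9) = mex{0,3,2} = 1
G(10) = mex{1,0,3} = 2
G(11) = mex{2,1,0} = 3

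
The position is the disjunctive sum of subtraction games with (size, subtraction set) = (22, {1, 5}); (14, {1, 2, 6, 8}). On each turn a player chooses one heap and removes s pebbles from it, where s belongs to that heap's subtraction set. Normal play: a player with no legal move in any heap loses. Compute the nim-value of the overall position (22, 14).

0

Heap A, S = {1, 5}:
G(0) = 0
G(1) = mex{0} = 1
G(2) = mex{1} = 0
G(3) = mex{0} = 1
G(4) = mex{1} = 0
G(5) = mex{0,0} = 1
G(6) = mex{1,1} = 0
G(7) = mex{0,0} = 1
G(8) = mex{1,1} = 0
G(9) = mex{0,0} = 1
G(10) = mex{1,1} = 0
G(11) = mex{0,0} = 1
G(12) = mex{1,1} = 0
G(13) = mex{0,0} = 1
G(14) = mex{1,1} = 0
G(15) = mex{0,0} = 1
G(16) = mex{1,1} = 0
G(17) = mex{0,0} = 1
G(18) = mex{1,1} = 0
G(19) = mex{0,0} = 1
G(20) = mex{1,1} = 0
G(21) = mex{0,0} = 1
G(22) = mex{1,1} = 0
G_A(22) = 0.
Heap B, S = {1, 2, 6, 8}:
G(0) = 0
G(1) = mex{0} = 1
G(2) = mex{1,0} = 2
G(3) = mex{2,1} = 0
G(4) = mex{0,2} = 1
G(5) = mex{1,0} = 2
G(6) = mex{2,1,0} = 3
G(7) = mex{3,2,1} = 0
G(8) = mex{0,3,2,0} = 1
G(9) = mex{1,0,0,1} = 2
G(10) = mex{2,1,1,2} = 0
G(11) = mex{0,2,2,0} = 1
G(12) = mex{1,0,3,1} = 2
G(13) = mex{2,1,0,2} = 3
G(14) = mex{3,2,1,3} = 0
G_B(14) = 0.
Combined Grundy value = 0 ⊕ 0 = 0.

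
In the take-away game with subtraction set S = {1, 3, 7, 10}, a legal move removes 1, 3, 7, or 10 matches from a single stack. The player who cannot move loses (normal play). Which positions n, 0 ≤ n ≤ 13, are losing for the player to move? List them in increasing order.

G(0) = 0
G(1) = mex{0} = 1
G(2) = mex{1} = 0
G(3) = mex{0,0} = 1
G(4) = mex{1,1} = 0
G(5) = mex{0,0} = 1
G(6) = mex{1,1} = 0
G(7) = mex{0,0,0} = 1
G(8) = mex{1,1,1} = 0
G(9) = mex{0,0,0} = 1
G(10) = mex{1,1,1,0} = 2
G(11) = mex{2,0,0,1} = 3
G(12) = mex{3,1,1,0} = 2
G(13) = mex{2,2,0,1} = 3
P-positions are exactly the n with G(n) = 0.

0, 2, 4, 6, 8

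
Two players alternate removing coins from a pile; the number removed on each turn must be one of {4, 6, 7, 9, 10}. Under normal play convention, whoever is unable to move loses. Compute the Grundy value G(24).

2

G(0) = 0
G(1) = mex{} = 0
G(2) = mex{} = 0
G(3) = mex{} = 0
G(4) = mex{0} = 1
G(5) = mex{0} = 1
G(6) = mex{0,0} = 1
G(7) = mex{0,0,0} = 1
G(8) = mex{1,0,0} = 2
G(9) = mex{1,0,0,0} = 2
G(10) = mex{1,1,0,0,0} = 2
G(11) = mex{1,1,1,0,0} = 2
G(12) = mex{2,1,1,0,0} = 3
G(13) = mex{2,1,1,1,0} = 3
G(14) = mex{2,2,1,1,1} = 0
G(15) = mex{2,2,2,1,1} = 0
G(16) = mex{3,2,2,1,1} = 0
G(17) = mex{3,2,2,2,1} = 0
G(18) = mex{0,3,2,2,2} = 1
G(19) = mex{0,3,3,2,2} = 1
G(20) = mex{0,0,3,2,2} = 1
G(21) = mex{0,0,0,3,2} = 1
G(22) = mex{1,0,0,3,3} = 2
G(23) = mex{1,0,0,0,3} = 2
G(24) = mex{1,1,0,0,0} = 2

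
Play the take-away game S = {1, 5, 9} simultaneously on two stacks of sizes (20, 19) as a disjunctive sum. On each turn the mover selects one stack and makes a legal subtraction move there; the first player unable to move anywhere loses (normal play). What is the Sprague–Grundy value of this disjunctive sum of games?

All stacks use S = {1, 5, 9}:
n :  0  1  2  3  4  5  6  7  8  9 10 11 12 13 14 15 16 17 18 19 20
G :  0  1  0  1  0  1  0  1  0  1  0  1  0  1  0  1  0  1  0  1  0
Stack A: G(20) = 0.
Stack B: G(19) = 1.
Combined Grundy value = 0 ⊕ 1 = 1.

1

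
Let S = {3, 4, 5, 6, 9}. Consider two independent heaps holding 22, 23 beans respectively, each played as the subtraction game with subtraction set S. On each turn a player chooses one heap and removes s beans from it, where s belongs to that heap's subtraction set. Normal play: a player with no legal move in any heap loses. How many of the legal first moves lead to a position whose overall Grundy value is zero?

All heaps use S = {3, 4, 5, 6, 9}:
n :  0  1  2  3  4  5  6  7  8  9 10 11 12 13 14 15 16 17 18 19 20 21 22 23
G :  0  0  0  1  1  1  2  2  2  3  3  3  0  0  0  1  1  1  2  2  2  3  3  3
Heap A: G(22) = 3.
Heap B: G(23) = 3.
Combined Grundy value = 3 ⊕ 3 = 0.
A winning move leaves total XOR = 0, i.e. changes one component's Grundy value g to g ⊕ X where X is the current total.
Heap A: target g' = 3⊕0 = 3, but every legal move changes the Grundy value (mex property), so 0 moves.
Heap B: target g' = 3⊕0 = 3, but every legal move changes the Grundy value (mex property), so 0 moves.

0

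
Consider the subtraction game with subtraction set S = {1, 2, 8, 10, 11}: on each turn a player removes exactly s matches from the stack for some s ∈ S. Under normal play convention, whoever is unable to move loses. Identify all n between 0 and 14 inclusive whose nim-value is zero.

0, 3, 6, 9, 12

G(0) = 0
G(1) = mex{0} = 1
G(2) = mex{1,0} = 2
G(3) = mex{2,1} = 0
G(4) = mex{0,2} = 1
G(5) = mex{1,0} = 2
G(6) = mex{2,1} = 0
G(7) = mex{0,2} = 1
G(8) = mex{1,0,0} = 2
G(9) = mex{2,1,1} = 0
G(10) = mex{0,2,2,0} = 1
G(11) = mex{1,0,0,1,0} = 2
G(12) = mex{2,1,1,2,1} = 0
G(13) = mex{0,2,2,0,2} = 1
G(14) = mex{1,0,0,1,0} = 2
P-positions are exactly the n with G(n) = 0.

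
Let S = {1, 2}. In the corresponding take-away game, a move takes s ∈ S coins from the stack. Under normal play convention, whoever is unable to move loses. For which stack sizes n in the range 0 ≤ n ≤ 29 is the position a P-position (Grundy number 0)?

0, 3, 6, 9, 12, 15, 18, 21, 24, 27

G(0) = 0
G(1) = mex{0} = 1
G(2) = mex{1,0} = 2
G(3) = mex{2,1} = 0
G(4) = mex{0,2} = 1
G(5) = mex{1,0} = 2
G(6) = mex{2,1} = 0
G(7) = mex{0,2} = 1
G(8) = mex{1,0} = 2
G(9) = mex{2,1} = 0
G(10) = mex{0,2} = 1
G(11) = mex{1,0} = 2
G(12) = mex{2,1} = 0
G(13) = mex{0,2} = 1
G(14) = mex{1,0} = 2
G(15) = mex{2,1} = 0
G(16) = mex{0,2} = 1
G(17) = mex{1,0} = 2
G(18) = mex{2,1} = 0
G(19) = mex{0,2} = 1
G(20) = mex{1,0} = 2
G(21) = mex{2,1} = 0
G(22) = mex{0,2} = 1
G(23) = mex{1,0} = 2
G(24) = mex{2,1} = 0
G(25) = mex{0,2} = 1
G(26) = mex{1,0} = 2
G(27) = mex{2,1} = 0
G(28) = mex{0,2} = 1
G(29) = mex{1,0} = 2
P-positions are exactly the n with G(n) = 0.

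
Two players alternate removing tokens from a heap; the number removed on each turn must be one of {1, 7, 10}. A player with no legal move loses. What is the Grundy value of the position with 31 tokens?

2

G(0) = 0
G(1) = mex{0} = 1
G(2) = mex{1} = 0
G(3) = mex{0} = 1
G(4) = mex{1} = 0
G(5) = mex{0} = 1
G(6) = mex{1} = 0
G(7) = mex{0,0} = 1
G(8) = mex{1,1} = 0
G(9) = mex{0,0} = 1
G(10) = mex{1,1,0} = 2
G(11) = mex{2,0,1} = 3
G(12) = mex{3,1,0} = 2
G(13) = mex{2,0,1} = 3
G(14) = mex{3,1,0} = 2
G(15) = mex{2,0,1} = 3
G(16) = mex{3,1,0} = 2
G(17) = mex{2,2,1} = 0
G(18) = mex{0,3,0} = 1
G(19) = mex{1,2,1} = 0
G(20) = mex{0,3,2} = 1
G(21) = mex{1,2,3} = 0
G(22) = mex{0,3,2} = 1
G(23) = mex{1,2,3} = 0
G(24) = mex{0,0,2} = 1
G(25) = mex{1,1,3} = 0
G(26) = mex{0,0,2} = 1
G(27) = mex{1,1,0} = 2
G(28) = mex{2,0,1} = 3
G(29) = mex{3,1,0} = 2
G(30) = mex{2,0,1} = 3
G(31) = mex{3,1,0} = 2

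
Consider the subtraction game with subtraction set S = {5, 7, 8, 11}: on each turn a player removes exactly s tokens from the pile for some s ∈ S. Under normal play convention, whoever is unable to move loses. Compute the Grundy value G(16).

n :  0  1  2  3  4  5  6  7  8  9 10 11 12 13 14 15 16
G :  0  0  0  0  0  1  1  1  1  1  2  2  2  2  2  3  0

0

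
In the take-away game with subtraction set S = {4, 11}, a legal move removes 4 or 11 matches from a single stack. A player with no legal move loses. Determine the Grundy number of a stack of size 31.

0

n :  0  1  2  3  4  5  6  7  8  9 10 11 12 13 14 15 16 17 18 19 20 21 22 23 24 25 26 27 28 29 30 31
G :  0  0  0  0  1  1  1  1  0  0  0  2  1  1  1  0  0  0  0  1  1  1  1  0  0  0  2  1  1  1  0  0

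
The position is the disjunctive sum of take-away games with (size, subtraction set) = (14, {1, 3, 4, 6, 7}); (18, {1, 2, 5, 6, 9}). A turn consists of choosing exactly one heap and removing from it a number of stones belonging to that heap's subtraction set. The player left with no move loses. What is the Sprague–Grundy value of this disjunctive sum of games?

Heap A, S = {1, 3, 4, 6, 7}:
n :  0  1  2  3  4  5  6  7  8  9 10 11 12 13 14
G :  0  1  0  1  2  3  2  3  4  5  0  1  0  1  2
G_A(14) = 2.
Heap B, S = {1, 2, 5, 6, 9}:
G(0) = 0
G(1) = mex{0} = 1
G(2) = mex{1,0} = 2
G(3) = mex{2,1} = 0
G(4) = mex{0,2} = 1
G(5) = mex{1,0,0} = 2
G(6) = mex{2,1,1,0} = 3
G(7) = mex{3,2,2,1} = 0
G(8) = mex{0,3,0,2} = 1
G(9) = mex{1,0,1,0,0} = 2
G(10) = mex{2,1,2,1,1} = 0
G(11) = mex{0,2,3,2,2} = 1
G(12) = mex{1,0,0,3,0} = 2
G(13) = mex{2,1,1,0,1} = 3
G(14) = mex{3,2,2,1,2} = 0
G(15) = mex{0,3,0,2,3} = 1
G(16) = mex{1,0,1,0,0} = 2
G(17) = mex{2,1,2,1,1} = 0
G(18) = mex{0,2,3,2,2} = 1
G_B(18) = 1.
Combined Grundy value = 2 ⊕ 1 = 3.

3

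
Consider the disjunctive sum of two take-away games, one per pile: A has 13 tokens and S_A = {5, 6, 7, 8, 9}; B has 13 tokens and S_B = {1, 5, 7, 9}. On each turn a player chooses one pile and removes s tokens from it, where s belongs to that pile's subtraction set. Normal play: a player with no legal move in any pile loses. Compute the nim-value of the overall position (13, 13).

Pile A, S = {5, 6, 7, 8, 9}:
G(0) = 0
G(1) = mex{} = 0
G(2) = mex{} = 0
G(3) = mex{} = 0
G(4) = mex{} = 0
G(5) = mex{0} = 1
G(6) = mex{0,0} = 1
G(7) = mex{0,0,0} = 1
G(8) = mex{0,0,0,0} = 1
G(9) = mex{0,0,0,0,0} = 1
G(10) = mex{1,0,0,0,0} = 2
G(11) = mex{1,1,0,0,0} = 2
G(12) = mex{1,1,1,0,0} = 2
G(13) = mex{1,1,1,1,0} = 2
G_A(13) = 2.
Pile B, S = {1, 5, 7, 9}:
n :  0  1  2  3  4  5  6  7  8  9 10 11 12 13
G :  0  1  0  1  0  1  0  1  0  1  0  1  0  1
G_B(13) = 1.
Combined Grundy value = 2 ⊕ 1 = 3.

3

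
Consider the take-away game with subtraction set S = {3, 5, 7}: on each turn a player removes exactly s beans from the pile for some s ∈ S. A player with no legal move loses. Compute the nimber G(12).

n :  0  1  2  3  4  5  6  7  8  9 10 11 12
G :  0  0  0  1  1  1  2  2  2  3  0  0  0

0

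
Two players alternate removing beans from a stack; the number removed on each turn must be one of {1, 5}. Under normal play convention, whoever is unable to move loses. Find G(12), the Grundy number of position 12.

n :  0  1  2  3  4  5  6  7  8  9 10 11 12
G :  0  1  0  1  0  1  0  1  0  1  0  1  0

0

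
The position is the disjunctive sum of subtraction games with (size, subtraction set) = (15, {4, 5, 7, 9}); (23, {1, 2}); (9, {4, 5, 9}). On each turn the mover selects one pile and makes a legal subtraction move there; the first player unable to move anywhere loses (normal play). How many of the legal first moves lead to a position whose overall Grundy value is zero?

0

Pile A, S = {4, 5, 7, 9}:
G(0) = 0
G(1) = mex{} = 0
G(2) = mex{} = 0
G(3) = mex{} = 0
G(4) = mex{0} = 1
G(5) = mex{0,0} = 1
G(6) = mex{0,0} = 1
G(7) = mex{0,0,0} = 1
G(8) = mex{1,0,0} = 2
G(9) = mex{1,1,0,0} = 2
G(10) = mex{1,1,0,0} = 2
G(11) = mex{1,1,1,0} = 2
G(12) = mex{2,1,1,0} = 3
G(13) = mex{2,2,1,1} = 0
G(14) = mex{2,2,1,1} = 0
G(15) = mex{2,2,2,1} = 0
G_A(15) = 0.
Pile B, S = {1, 2}:
G(0) = 0
G(1) = mex{0} = 1
G(2) = mex{1,0} = 2
G(3) = mex{2,1} = 0
G(4) = mex{0,2} = 1
G(5) = mex{1,0} = 2
G(6) = mex{2,1} = 0
G(7) = mex{0,2} = 1
G(8) = mex{1,0} = 2
G(9) = mex{2,1} = 0
G(10) = mex{0,2} = 1
G(11) = mex{1,0} = 2
G(12) = mex{2,1} = 0
G(13) = mex{0,2} = 1
G(14) = mex{1,0} = 2
G(15) = mex{2,1} = 0
G(16) = mex{0,2} = 1
G(17) = mex{1,0} = 2
G(18) = mex{2,1} = 0
G(19) = mex{0,2} = 1
G(20) = mex{1,0} = 2
G(21) = mex{2,1} = 0
G(22) = mex{0,2} = 1
G(23) = mex{1,0} = 2
G_B(23) = 2.
Pile C, S = {4, 5, 9}:
n : 0 1 2 3 4 5 6 7 8 9
G : 0 0 0 0 1 1 1 1 2 2
G_C(9) = 2.
Combined Grundy value = 0 ⊕ 2 ⊕ 2 = 0.
A winning move leaves total XOR = 0, i.e. changes one component's Grundy value g to g ⊕ X where X is the current total.
Pile A: target g' = 0⊕0 = 0, but every legal move changes the Grundy value (mex property), so 0 moves.
Pile B: target g' = 2⊕0 = 2, but every legal move changes the Grundy value (mex property), so 0 moves.
Pile C: target g' = 2⊕0 = 2, but every legal move changes the Grundy value (mex property), so 0 moves.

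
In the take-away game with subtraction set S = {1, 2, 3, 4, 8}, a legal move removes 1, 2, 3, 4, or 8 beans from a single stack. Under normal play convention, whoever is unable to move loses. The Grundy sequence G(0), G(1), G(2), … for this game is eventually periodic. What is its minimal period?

5

n :  0  1  2  3  4  5  6  7  8  9 10 11 12 13 14
G :  0  1  2  3  4  0  1  2  3  4  0  1  2  3  4
G(n+5) = G(n) holds for n = 0,…,7 (a full window of length max(S) = 8), so the sequence is purely periodic with period 5.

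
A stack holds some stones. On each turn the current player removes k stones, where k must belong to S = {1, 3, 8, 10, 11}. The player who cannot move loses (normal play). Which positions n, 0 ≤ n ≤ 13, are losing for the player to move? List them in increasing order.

n :  0  1  2  3  4  5  6  7  8  9 10 11 12 13
G :  0  1  0  1  0  1  0  1  2  3  2  3  2  3
P-positions are exactly the n with G(n) = 0.

0, 2, 4, 6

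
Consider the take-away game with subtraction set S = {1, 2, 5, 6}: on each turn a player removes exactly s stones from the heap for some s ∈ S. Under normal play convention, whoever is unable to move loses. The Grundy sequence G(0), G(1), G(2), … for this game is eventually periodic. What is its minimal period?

7

n :  0  1  2  3  4  5  6  7  8  9 10 11 12 13 14 15
G :  0  1  2  0  1  2  3  0  1  2  0  1  2  3  0  1
G(n+7) = G(n) holds for n = 0,…,5 (a full window of length max(S) = 6), so the sequence is purely periodic with period 7.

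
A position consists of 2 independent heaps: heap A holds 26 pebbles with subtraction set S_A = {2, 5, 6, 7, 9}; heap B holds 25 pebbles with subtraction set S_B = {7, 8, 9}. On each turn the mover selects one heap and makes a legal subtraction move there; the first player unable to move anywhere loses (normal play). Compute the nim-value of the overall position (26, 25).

1

Heap A, S = {2, 5, 6, 7, 9}:
G(0) = 0
G(1) = mex{} = 0
G(2) = mex{0} = 1
G(3) = mex{0} = 1
G(4) = mex{1} = 0
G(5) = mex{1,0} = 2
G(6) = mex{0,0,0} = 1
G(7) = mex{2,1,0,0} = 3
G(8) = mex{1,1,1,0} = 2
G(9) = mex{3,0,1,1,0} = 2
G(10) = mex{2,2,0,1,0} = 3
G(11) = mex{2,1,2,0,1} = 3
G(12) = mex{3,3,1,2,1} = 0
G(13) = mex{3,2,3,1,0} = 4
G(14) = mex{0,2,2,3,2} = 1
G(15) = mex{4,3,2,2,1} = 0
G(16) = mex{1,3,3,2,3} = 0
G(17) = mex{0,0,3,3,2} = 1
G(18) = mex{0,4,0,3,2} = 1
G(19) = mex{1,1,4,0,3} = 2
G(20) = mex{1,0,1,4,3} = 2
G(21) = mex{2,0,0,1,0} = 3
G(22) = mex{2,1,0,0,4} = 3
G(23) = mex{3,1,1,0,1} = 2
G(24) = mex{3,2,1,1,0} = 4
G(25) = mex{2,2,2,1,0} = 3
G(26) = mex{4,3,2,2,1} = 0
G_A(26) = 0.
Heap B, S = {7, 8, 9}:
G(0) = 0
G(1) = mex{} = 0
G(2) = mex{} = 0
G(3) = mex{} = 0
G(4) = mex{} = 0
G(5) = mex{} = 0
G(6) = mex{} = 0
G(7) = mex{0} = 1
G(8) = mex{0,0} = 1
G(9) = mex{0,0,0} = 1
G(10) = mex{0,0,0} = 1
G(11) = mex{0,0,0} = 1
G(12) = mex{0,0,0} = 1
G(13) = mex{0,0,0} = 1
G(14) = mex{1,0,0} = 2
G(15) = mex{1,1,0} = 2
G(16) = mex{1,1,1} = 0
G(17) = mex{1,1,1} = 0
G(18) = mex{1,1,1} = 0
G(19) = mex{1,1,1} = 0
G(20) = mex{1,1,1} = 0
G(21) = mex{2,1,1} = 0
G(22) = mex{2,2,1} = 0
G(23) = mex{0,2,2} = 1
G(24) = mex{0,0,2} = 1
G(25) = mex{0,0,0} = 1
G_B(25) = 1.
Combined Grundy value = 0 ⊕ 1 = 1.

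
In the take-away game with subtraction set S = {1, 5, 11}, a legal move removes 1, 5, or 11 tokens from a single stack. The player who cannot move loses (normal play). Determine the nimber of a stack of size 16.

n :  0  1  2  3  4  5  6  7  8  9 10 11 12 13 14 15 16
G :  0  1  0  1  0  1  0  1  0  1  0  1  0  1  0  1  0

0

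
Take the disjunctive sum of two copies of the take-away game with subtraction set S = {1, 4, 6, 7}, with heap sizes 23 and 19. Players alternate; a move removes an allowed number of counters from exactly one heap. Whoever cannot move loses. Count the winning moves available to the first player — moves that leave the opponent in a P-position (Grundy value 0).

5

All heaps use S = {1, 4, 6, 7}:
G(0) = 0
G(1) = mex{0} = 1
G(2) = mex{1} = 0
G(3) = mex{0} = 1
G(4) = mex{1,0} = 2
G(5) = mex{2,1} = 0
G(6) = mex{0,0,0} = 1
G(7) = mex{1,1,1,0} = 2
G(8) = mex{2,2,0,1} = 3
G(9) = mex{3,0,1,0} = 2
G(10) = mex{2,1,2,1} = 0
G(11) = mex{0,2,0,2} = 1
G(12) = mex{1,3,1,0} = 2
G(13) = mex{2,2,2,1} = 0
G(14) = mex{0,0,3,2} = 1
G(15) = mex{1,1,2,3} = 0
G(16) = mex{0,2,0,2} = 1
G(17) = mex{1,0,1,0} = 2
G(18) = mex{2,1,2,1} = 0
G(19) = mex{0,0,0,2} = 1
G(20) = mex{1,1,1,0} = 2
G(21) = mex{2,2,0,1} = 3
G(22) = mex{3,0,1,0} = 2
G(23) = mex{2,1,2,1} = 0
Heap A: G(23) = 0.
Heap B: G(19) = 1.
Combined Grundy value = 0 ⊕ 1 = 1.
A winning move leaves total XOR = 0, i.e. changes one component's Grundy value g to g ⊕ X where X is the current total.
Heap A: need g' = 0⊕1 = 1. Options: 23−1→G=2, 23−4→G=1, 23−6→G=2, 23−7→G=1. Hits: 2.
Heap B: need g' = 1⊕1 = 0. Options: 19−1→G=0, 19−4→G=0, 19−6→G=0, 19−7→G=2. Hits: 3.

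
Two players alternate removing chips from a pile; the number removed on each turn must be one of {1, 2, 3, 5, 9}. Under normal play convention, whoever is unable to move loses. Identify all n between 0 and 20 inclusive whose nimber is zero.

0, 4, 8, 12, 16, 20

G(0) = 0
G(1) = mex{0} = 1
G(2) = mex{1,0} = 2
G(3) = mex{2,1,0} = 3
G(4) = mex{3,2,1} = 0
G(5) = mex{0,3,2,0} = 1
G(6) = mex{1,0,3,1} = 2
G(7) = mex{2,1,0,2} = 3
G(8) = mex{3,2,1,3} = 0
G(9) = mex{0,3,2,0,0} = 1
G(10) = mex{1,0,3,1,1} = 2
G(11) = mex{2,1,0,2,2} = 3
G(12) = mex{3,2,1,3,3} = 0
G(13) = mex{0,3,2,0,0} = 1
G(14) = mex{1,0,3,1,1} = 2
G(15) = mex{2,1,0,2,2} = 3
G(16) = mex{3,2,1,3,3} = 0
G(17) = mex{0,3,2,0,0} = 1
G(18) = mex{1,0,3,1,1} = 2
G(19) = mex{2,1,0,2,2} = 3
G(20) = mex{3,2,1,3,3} = 0
P-positions are exactly the n with G(n) = 0.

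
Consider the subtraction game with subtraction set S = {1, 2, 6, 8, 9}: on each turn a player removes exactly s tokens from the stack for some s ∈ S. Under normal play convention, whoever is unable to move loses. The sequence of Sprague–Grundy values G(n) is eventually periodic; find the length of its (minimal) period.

n :  0  1  2  3  4  5  6  7  8  9 10 11 12 13 14 15 16 17
G :  0  1  2  0  1  2  3  0  1  2  0  1  2  3  0  1  2  0
G(n+7) = G(n) holds for n = 0,…,8 (a full window of length max(S) = 9), so the sequence is purely periodic with period 7.

7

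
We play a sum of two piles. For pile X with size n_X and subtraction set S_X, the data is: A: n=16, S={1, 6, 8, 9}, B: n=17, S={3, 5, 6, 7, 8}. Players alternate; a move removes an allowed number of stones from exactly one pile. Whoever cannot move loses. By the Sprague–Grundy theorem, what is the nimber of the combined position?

Pile A, S = {1, 6, 8, 9}:
n :  0  1  2  3  4  5  6  7  8  9 10 11 12 13 14 15 16
G :  0  1  0  1  0  1  2  0  1  2  3  2  3  2  0  1  2
G_A(16) = 2.
Pile B, S = {3, 5, 6, 7, 8}:
G(0) = 0
G(1) = mex{} = 0
G(2) = mex{} = 0
G(3) = mex{0} = 1
G(4) = mex{0} = 1
G(5) = mex{0,0} = 1
G(6) = mex{1,0,0} = 2
G(7) = mex{1,0,0,0} = 2
G(8) = mex{1,1,0,0,0} = 2
G(9) = mex{2,1,1,0,0} = 3
G(10) = mex{2,1,1,1,0} = 3
G(11) = mex{2,2,1,1,1} = 0
G(12) = mex{3,2,2,1,1} = 0
G(13) = mex{3,2,2,2,1} = 0
G(14) = mex{0,3,2,2,2} = 1
G(15) = mex{0,3,3,2,2} = 1
G(16) = mex{0,0,3,3,2} = 1
G(17) = mex{1,0,0,3,3} = 2
G_B(17) = 2.
Combined Grundy value = 2 ⊕ 2 = 0.

0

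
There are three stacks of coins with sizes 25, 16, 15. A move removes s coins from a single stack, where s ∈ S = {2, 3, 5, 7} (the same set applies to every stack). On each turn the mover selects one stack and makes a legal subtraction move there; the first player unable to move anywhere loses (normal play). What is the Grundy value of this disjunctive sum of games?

All stacks use S = {2, 3, 5, 7}:
n :  0  1  2  3  4  5  6  7  8  9 10 11 12 13 14 15 16 17 18 19 20 21 22 23 24 25
G :  0  0  1  1  2  2  3  3  4  0  0  1  1  2  2  3  3  4  0  0  1  1  2  2  3  3
Stack A: G(25) = 3.
Stack B: G(16) = 3.
Stack C: G(15) = 3.
Combined Grundy value = 3 ⊕ 3 ⊕ 3 = 3.

3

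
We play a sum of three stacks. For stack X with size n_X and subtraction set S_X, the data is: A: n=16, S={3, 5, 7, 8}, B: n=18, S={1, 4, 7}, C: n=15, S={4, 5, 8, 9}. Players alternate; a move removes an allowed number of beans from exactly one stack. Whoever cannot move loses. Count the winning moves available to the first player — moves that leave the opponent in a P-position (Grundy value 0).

Stack A, S = {3, 5, 7, 8}:
n :  0  1  2  3  4  5  6  7  8  9 10 11 12 13 14 15 16
G :  0  0  0  1  1  1  2  2  2  3  3  0  0  0  1  1  1
G_A(16) = 1.
Stack B, S = {1, 4, 7}:
G(0) = 0
G(1) = mex{0} = 1
G(2) = mex{1} = 0
G(3) = mex{0} = 1
G(4) = mex{1,0} = 2
G(5) = mex{2,1} = 0
G(6) = mex{0,0} = 1
G(7) = mex{1,1,0} = 2
G(8) = mex{2,2,1} = 0
G(9) = mex{0,0,0} = 1
G(10) = mex{1,1,1} = 0
G(11) = mex{0,2,2} = 1
G(12) = mex{1,0,0} = 2
G(13) = mex{2,1,1} = 0
G(14) = mex{0,0,2} = 1
G(15) = mex{1,1,0} = 2
G(16) = mex{2,2,1} = 0
G(17) = mex{0,0,0} = 1
G(18) = mex{1,1,1} = 0
G_B(18) = 0.
Stack C, S = {4, 5, 8, 9}:
G(0) = 0
G(1) = mex{} = 0
G(2) = mex{} = 0
G(3) = mex{} = 0
G(4) = mex{0} = 1
G(5) = mex{0,0} = 1
G(6) = mex{0,0} = 1
G(7) = mex{0,0} = 1
G(8) = mex{1,0,0} = 2
G(9) = mex{1,1,0,0} = 2
G(10) = mex{1,1,0,0} = 2
G(11) = mex{1,1,0,0} = 2
G(12) = mex{2,1,1,0} = 3
G(13) = mex{2,2,1,1} = 0
G(14) = mex{2,2,1,1} = 0
G(15) = mex{2,2,1,1} = 0
G_C(15) = 0.
Combined Grundy value = 1 ⊕ 0 ⊕ 0 = 1.
A winning move leaves total XOR = 0, i.e. changes one component's Grundy value g to g ⊕ X where X is the current total.
Stack A: need g' = 1⊕1 = 0. Options: 16−3→G=0, 16−5→G=0, 16−7→G=3, 16−8→G=2. Hits: 2.
Stack B: need g' = 0⊕1 = 1. Options: 18−1→G=1, 18−4→G=1, 18−7→G=1. Hits: 3.
Stack C: need g' = 0⊕1 = 1. Options: 15−4→G=2, 15−5→G=2, 15−8→G=1, 15−9→G=1. Hits: 2.

7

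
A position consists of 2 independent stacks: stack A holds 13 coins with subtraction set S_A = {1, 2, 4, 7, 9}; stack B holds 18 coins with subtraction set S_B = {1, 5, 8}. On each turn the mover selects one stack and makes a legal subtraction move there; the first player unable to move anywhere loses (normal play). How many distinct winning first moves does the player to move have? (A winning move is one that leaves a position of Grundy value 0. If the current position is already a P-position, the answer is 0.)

3

Stack A, S = {1, 2, 4, 7, 9}:
n :  0  1  2  3  4  5  6  7  8  9 10 11 12 13
G :  0  1  2  0  1  2  0  1  2  3  4  0  1  2
G_A(13) = 2.
Stack B, S = {1, 5, 8}:
G(0) = 0
G(1) = mex{0} = 1
G(2) = mex{1} = 0
G(3) = mex{0} = 1
G(4) = mex{1} = 0
G(5) = mex{0,0} = 1
G(6) = mex{1,1} = 0
G(7) = mex{0,0} = 1
G(8) = mex{1,1,0} = 2
G(9) = mex{2,0,1} = 3
G(10) = mex{3,1,0} = 2
G(11) = mex{2,0,1} = 3
G(12) = mex{3,1,0} = 2
G(13) = mex{2,2,1} = 0
G(14) = mex{0,3,0} = 1
G(15) = mex{1,2,1} = 0
G(16) = mex{0,3,2} = 1
G(17) = mex{1,2,3} = 0
G(18) = mex{0,0,2} = 1
G_B(18) = 1.
Combined Grundy value = 2 ⊕ 1 = 3.
A winning move leaves total XOR = 0, i.e. changes one component's Grundy value g to g ⊕ X where X is the current total.
Stack A: need g' = 2⊕3 = 1. Options: 13−1→G=1, 13−2→G=0, 13−4→G=3, 13−7→G=0, 13−9→G=1. Hits: 2.
Stack B: need g' = 1⊕3 = 2. Options: 18−1→G=0, 18−5→G=0, 18−8→G=2. Hits: 1.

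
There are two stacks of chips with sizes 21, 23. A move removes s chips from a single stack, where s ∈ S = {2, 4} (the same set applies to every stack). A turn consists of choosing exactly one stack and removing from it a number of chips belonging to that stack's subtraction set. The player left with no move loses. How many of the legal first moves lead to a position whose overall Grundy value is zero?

All stacks use S = {2, 4}:
G(0) = 0
G(1) = mex{} = 0
G(2) = mex{0} = 1
G(3) = mex{0} = 1
G(4) = mex{1,0} = 2
G(5) = mex{1,0} = 2
G(6) = mex{2,1} = 0
G(7) = mex{2,1} = 0
G(8) = mex{0,2} = 1
G(9) = mex{0,2} = 1
G(10) = mex{1,0} = 2
G(11) = mex{1,0} = 2
G(12) = mex{2,1} = 0
G(13) = mex{2,1} = 0
G(14) = mex{0,2} = 1
G(15) = mex{0,2} = 1
G(16) = mex{1,0} = 2
G(17) = mex{1,0} = 2
G(18) = mex{2,1} = 0
G(19) = mex{2,1} = 0
G(20) = mex{0,2} = 1
G(21) = mex{0,2} = 1
G(22) = mex{1,0} = 2
G(23) = mex{1,0} = 2
Stack A: G(21) = 1.
Stack B: G(23) = 2.
Combined Grundy value = 1 ⊕ 2 = 3.
A winning move leaves total XOR = 0, i.e. changes one component's Grundy value g to g ⊕ X where X is the current total.
Stack A: need g' = 1⊕3 = 2. Options: 21−2→G=0, 21−4→G=2. Hits: 1.
Stack B: need g' = 2⊕3 = 1. Options: 23−2→G=1, 23−4→G=0. Hits: 1.

2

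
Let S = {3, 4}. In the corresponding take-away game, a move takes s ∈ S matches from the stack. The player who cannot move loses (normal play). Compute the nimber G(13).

n :  0  1  2  3  4  5  6  7  8  9 10 11 12 13
G :  0  0  0  1  1  1  2  0  0  0  1  1  1  2

2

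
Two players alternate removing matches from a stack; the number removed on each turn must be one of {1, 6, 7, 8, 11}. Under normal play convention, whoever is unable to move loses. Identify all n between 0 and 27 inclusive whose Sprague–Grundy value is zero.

n :  0  1  2  3  4  5  6  7  8  9 10 11 12 13 14 15 16 17 18 19 20 21 22 23 24 25 26 27
G :  0  1  0  1  0  1  2  3  2  3  2  3  4  5  0  1  0  1  0  1  2  3  2  3  2  3  4  5
P-positions are exactly the n with G(n) = 0.

0, 2, 4, 14, 16, 18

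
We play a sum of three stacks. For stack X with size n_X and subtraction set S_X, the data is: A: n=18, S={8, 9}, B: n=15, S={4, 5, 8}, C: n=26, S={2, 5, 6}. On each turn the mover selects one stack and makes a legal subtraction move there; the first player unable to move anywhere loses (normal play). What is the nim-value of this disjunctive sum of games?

Stack A, S = {8, 9}:
n :  0  1  2  3  4  5  6  7  8  9 10 11 12 13 14 15 16 17 18
G :  0  0  0  0  0  0  0  0  1  1  1  1  1  1  1  1  2  0  0
G_A(18) = 0.
Stack B, S = {4, 5, 8}:
G(0) = 0
G(1) = mex{} = 0
G(2) = mex{} = 0
G(3) = mex{} = 0
G(4) = mex{0} = 1
G(5) = mex{0,0} = 1
G(6) = mex{0,0} = 1
G(7) = mex{0,0} = 1
G(8) = mex{1,0,0} = 2
G(9) = mex{1,1,0} = 2
G(10) = mex{1,1,0} = 2
G(11) = mex{1,1,0} = 2
G(12) = mex{2,1,1} = 0
G(13) = mex{2,2,1} = 0
G(14) = mex{2,2,1} = 0
G(15) = mex{2,2,1} = 0
G_B(15) = 0.
Stack C, S = {2, 5, 6}:
G(0) = 0
G(1) = mex{} = 0
G(2) = mex{0} = 1
G(3) = mex{0} = 1
G(4) = mex{1} = 0
G(5) = mex{1,0} = 2
G(6) = mex{0,0,0} = 1
G(7) = mex{2,1,0} = 3
G(8) = mex{1,1,1} = 0
G(9) = mex{3,0,1} = 2
G(10) = mex{0,2,0} = 1
G(11) = mex{2,1,2} = 0
G(12) = mex{1,3,1} = 0
G(13) = mex{0,0,3} = 1
G(14) = mex{0,2,0} = 1
G(15) = mex{1,1,2} = 0
G(16) = mex{1,0,1} = 2
G(17) = mex{0,0,0} = 1
G(18) = mex{2,1,0} = 3
G(19) = mex{1,1,1} = 0
G(20) = mex{3,0,1} = 2
G(21) = mex{0,2,0} = 1
G(22) = mex{2,1,2} = 0
G(23) = mex{1,3,1} = 0
G(24) = mex{0,0,3} = 1
G(25) = mex{0,2,0} = 1
G(26) = mex{1,1,2} = 0
G_C(26) = 0.
Combined Grundy value = 0 ⊕ 0 ⊕ 0 = 0.

0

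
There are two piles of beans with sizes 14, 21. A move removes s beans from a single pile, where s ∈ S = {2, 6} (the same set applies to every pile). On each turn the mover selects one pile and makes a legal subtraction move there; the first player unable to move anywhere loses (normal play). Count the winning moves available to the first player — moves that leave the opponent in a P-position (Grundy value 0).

4

All piles use S = {2, 6}:
n :  0  1  2  3  4  5  6  7  8  9 10 11 12 13 14 15 16 17 18 19 20 21
G :  0  0  1  1  0  0  1  1  0  0  1  1  0  0  1  1  0  0  1  1  0  0
Pile A: G(14) = 1.
Pile B: G(21) = 0.
Combined Grundy value = 1 ⊕ 0 = 1.
A winning move leaves total XOR = 0, i.e. changes one component's Grundy value g to g ⊕ X where X is the current total.
Pile A: need g' = 1⊕1 = 0. Options: 14−2→G=0, 14−6→G=0. Hits: 2.
Pile B: need g' = 0⊕1 = 1. Options: 21−2→G=1, 21−6→G=1. Hits: 2.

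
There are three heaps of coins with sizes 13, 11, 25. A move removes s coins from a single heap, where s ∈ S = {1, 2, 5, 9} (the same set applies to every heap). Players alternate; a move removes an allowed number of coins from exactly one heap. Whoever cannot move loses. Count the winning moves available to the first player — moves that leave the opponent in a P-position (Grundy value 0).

2

All heaps use S = {1, 2, 5, 9}:
n :  0  1  2  3  4  5  6  7  8  9 10 11 12 13 14 15 16 17 18 19 20 21 22 23 24 25
G :  0  1  2  0  1  2  0  1  2  3  0  1  2  0  1  2  0  1  2  3  0  1  2  0  1  2
Heap A: G(13) = 0.
Heap B: G(11) = 1.
Heap C: G(25) = 2.
Combined Grundy value = 0 ⊕ 1 ⊕ 2 = 3.
A winning move leaves total XOR = 0, i.e. changes one component's Grundy value g to g ⊕ X where X is the current total.
Heap A: need g' = 0⊕3 = 3. Options: 13−1→G=2, 13−2→G=1, 13−5→G=2, 13−9→G=1. Hits: 0.
Heap B: need g' = 1⊕3 = 2. Options: 11−1→G=0, 11−2→G=3, 11−5→G=0, 11−9→G=2. Hits: 1.
Heap C: need g' = 2⊕3 = 1. Options: 25−1→G=1, 25−2→G=0, 25−5→G=0, 25−9→G=0. Hits: 1.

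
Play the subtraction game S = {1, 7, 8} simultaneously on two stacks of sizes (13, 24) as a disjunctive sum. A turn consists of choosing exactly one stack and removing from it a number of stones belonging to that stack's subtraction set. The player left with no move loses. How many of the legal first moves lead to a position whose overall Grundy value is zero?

All stacks use S = {1, 7, 8}:
G(0) = 0
G(1) = mex{0} = 1
G(2) = mex{1} = 0
G(3) = mex{0} = 1
G(4) = mex{1} = 0
G(5) = mex{0} = 1
G(6) = mex{1} = 0
G(7) = mex{0,0} = 1
G(8) = mex{1,1,0} = 2
G(9) = mex{2,0,1} = 3
G(10) = mex{3,1,0} = 2
G(11) = mex{2,0,1} = 3
G(12) = mex{3,1,0} = 2
G(13) = mex{2,0,1} = 3
G(14) = mex{3,1,0} = 2
G(15) = mex{2,2,1} = 0
G(16) = mex{0,3,2} = 1
G(17) = mex{1,2,3} = 0
G(18) = mex{0,3,2} = 1
G(19) = mex{1,2,3} = 0
G(20) = mex{0,3,2} = 1
G(21) = mex{1,2,3} = 0
G(22) = mex{0,0,2} = 1
G(23) = mex{1,1,0} = 2
G(24) = mex{2,0,1} = 3
Stack A: G(13) = 3.
Stack B: G(24) = 3.
Combined Grundy value = 3 ⊕ 3 = 0.
A winning move leaves total XOR = 0, i.e. changes one component's Grundy value g to g ⊕ X where X is the current total.
Stack A: target g' = 3⊕0 = 3, but every legal move changes the Grundy value (mex property), so 0 moves.
Stack B: target g' = 3⊕0 = 3, but every legal move changes the Grundy value (mex property), so 0 moves.

0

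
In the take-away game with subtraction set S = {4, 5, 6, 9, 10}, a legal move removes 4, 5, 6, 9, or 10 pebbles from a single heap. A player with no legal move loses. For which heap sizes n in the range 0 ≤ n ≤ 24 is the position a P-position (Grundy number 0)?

n :  0  1  2  3  4  5  6  7  8  9 10 11 12 13 14 15 16 17 18 19 20 21 22 23 24
G :  0  0  0  0  1  1  1  1  2  2  2  2  3  3  0  0  0  0  1  1  1  1  2  2  2
P-positions are exactly the n with G(n) = 0.

0, 1, 2, 3, 14, 15, 16, 17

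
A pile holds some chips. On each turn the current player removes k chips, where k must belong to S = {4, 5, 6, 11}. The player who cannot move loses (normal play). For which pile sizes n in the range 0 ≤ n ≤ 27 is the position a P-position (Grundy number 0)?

G(0) = 0
G(1) = mex{} = 0
G(2) = mex{} = 0
G(3) = mex{} = 0
G(4) = mex{0} = 1
G(5) = mex{0,0} = 1
G(6) = mex{0,0,0} = 1
G(7) = mex{0,0,0} = 1
G(8) = mex{1,0,0} = 2
G(9) = mex{1,1,0} = 2
G(10) = mex{1,1,1} = 0
G(11) = mex{1,1,1,0} = 2
G(12) = mex{2,1,1,0} = 3
G(13) = mex{2,2,1,0} = 3
G(14) = mex{0,2,2,0} = 1
G(15) = mex{2,0,2,1} = 3
G(16) = mex{3,2,0,1} = 4
G(17) = mex{3,3,2,1} = 0
G(18) = mex{1,3,3,1} = 0
G(19) = mex{3,1,3,2} = 0
G(20) = mex{4,3,1,2} = 0
G(21) = mex{0,4,3,0} = 1
G(22) = mex{0,0,4,2} = 1
G(23) = mex{0,0,0,3} = 1
G(24) = mex{0,0,0,3} = 1
G(25) = mex{1,0,0,1} = 2
G(26) = mex{1,1,0,3} = 2
G(27) = mex{1,1,1,4} = 0
P-positions are exactly the n with G(n) = 0.

0, 1, 2, 3, 10, 17, 18, 19, 20, 27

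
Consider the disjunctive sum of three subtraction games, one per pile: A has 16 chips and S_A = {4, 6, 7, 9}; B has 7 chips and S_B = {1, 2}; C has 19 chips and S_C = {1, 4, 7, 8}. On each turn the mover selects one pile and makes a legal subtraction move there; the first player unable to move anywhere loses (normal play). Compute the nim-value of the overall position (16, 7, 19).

2

Pile A, S = {4, 6, 7, 9}:
n :  0  1  2  3  4  5  6  7  8  9 10 11 12 13 14 15 16
G :  0  0  0  0  1  1  1  1  2  2  2  2  3  0  0  0  0
G_A(16) = 0.
Pile B, S = {1, 2}:
n : 0 1 2 3 4 5 6 7
G : 0 1 2 0 1 2 0 1
G_B(7) = 1.
Pile C, S = {1, 4, 7, 8}:
n :  0  1  2  3  4  5  6  7  8  9 10 11 12 13 14 15 16 17 18 19
G :  0  1  0  1  2  0  1  2  3  2  3  0  1  3  0  1  0  1  2  3
G_C(19) = 3.
Combined Grundy value = 0 ⊕ 1 ⊕ 3 = 2.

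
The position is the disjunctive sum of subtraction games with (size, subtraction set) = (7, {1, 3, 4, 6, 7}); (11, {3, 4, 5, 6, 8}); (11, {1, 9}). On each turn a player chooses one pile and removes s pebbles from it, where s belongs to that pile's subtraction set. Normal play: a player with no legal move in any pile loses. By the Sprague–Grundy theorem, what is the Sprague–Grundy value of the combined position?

2

Pile A, S = {1, 3, 4, 6, 7}:
n : 0 1 2 3 4 5 6 7
G : 0 1 0 1 2 3 2 3
G_A(7) = 3.
Pile B, S = {3, 4, 5, 6, 8}:
n :  0  1  2  3  4  5  6  7  8  9 10 11
G :  0  0  0  1  1  1  2  2  2  3  3  0
G_B(11) = 0.
Pile C, S = {1, 9}:
n :  0  1  2  3  4  5  6  7  8  9 10 11
G :  0  1  0  1  0  1  0  1  0  1  0  1
G_C(11) = 1.
Combined Grundy value = 3 ⊕ 0 ⊕ 1 = 2.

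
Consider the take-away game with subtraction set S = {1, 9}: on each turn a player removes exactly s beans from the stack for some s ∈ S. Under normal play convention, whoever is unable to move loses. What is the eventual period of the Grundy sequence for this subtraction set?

2

n :  0  1  2  3  4  5  6  7  8  9 10 11 12 13 14
G :  0  1  0  1  0  1  0  1  0  1  0  1  0  1  0
G(n+2) = G(n) holds for n = 0,…,8 (a full window of length max(S) = 9), so the sequence is purely periodic with period 2.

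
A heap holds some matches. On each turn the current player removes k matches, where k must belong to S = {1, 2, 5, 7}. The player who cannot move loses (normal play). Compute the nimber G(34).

1

n :  0  1  2  3  4  5  6  7  8  9 10 11 12 13 14 15 16 17 18 19 20 21 22 23 24 25 26 27 28 29 30 31 32 33 34
G :  0  1  2  0  1  2  0  1  2  0  1  2  0  1  2  0  1  2  0  1  2  0  1  2  0  1  2  0  1  2  0  1  2  0  1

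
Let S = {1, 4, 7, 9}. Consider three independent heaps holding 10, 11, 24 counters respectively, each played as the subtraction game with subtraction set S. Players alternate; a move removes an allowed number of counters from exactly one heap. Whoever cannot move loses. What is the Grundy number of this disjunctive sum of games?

All heaps use S = {1, 4, 7, 9}:
n :  0  1  2  3  4  5  6  7  8  9 10 11 12 13 14 15 16 17 18 19 20 21 22 23 24
G :  0  1  0  1  2  0  1  2  0  1  0  1  2  0  1  2  0  1  0  1  2  0  1  2  0
Heap A: G(10) = 0.
Heap B: G(11) = 1.
Heap C: G(24) = 0.
Combined Grundy value = 0 ⊕ 1 ⊕ 0 = 1.

1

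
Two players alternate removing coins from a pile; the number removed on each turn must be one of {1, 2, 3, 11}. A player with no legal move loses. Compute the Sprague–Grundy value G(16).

n :  0  1  2  3  4  5  6  7  8  9 10 11 12 13 14 15 16
G :  0  1  2  3  0  1  2  3  0  1  2  3  0  1  2  3  0

0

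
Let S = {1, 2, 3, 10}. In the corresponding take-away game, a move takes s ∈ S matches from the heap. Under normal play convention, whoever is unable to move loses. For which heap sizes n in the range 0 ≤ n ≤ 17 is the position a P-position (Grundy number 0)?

0, 4, 8, 12, 16

n :  0  1  2  3  4  5  6  7  8  9 10 11 12 13 14 15 16 17
G :  0  1  2  3  0  1  2  3  0  1  2  3  0  1  2  3  0  1
P-positions are exactly the n with G(n) = 0.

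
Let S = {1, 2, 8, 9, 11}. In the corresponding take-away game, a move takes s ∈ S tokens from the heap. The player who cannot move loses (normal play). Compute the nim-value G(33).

0

G(0) = 0
G(1) = mex{0} = 1
G(2) = mex{1,0} = 2
G(3) = mex{2,1} = 0
G(4) = mex{0,2} = 1
G(5) = mex{1,0} = 2
G(6) = mex{2,1} = 0
G(7) = mex{0,2} = 1
G(8) = mex{1,0,0} = 2
G(9) = mex{2,1,1,0} = 3
G(10) = mex{3,2,2,1} = 0
G(11) = mex{0,3,0,2,0} = 1
G(12) = mex{1,0,1,0,1} = 2
G(13) = mex{2,1,2,1,2} = 0
G(14) = mex{0,2,0,2,0} = 1
G(15) = mex{1,0,1,0,1} = 2
G(16) = mex{2,1,2,1,2} = 0
G(17) = mex{0,2,3,2,0} = 1
G(18) = mex{1,0,0,3,1} = 2
G(19) = mex{2,1,1,0,2} = 3
G(20) = mex{3,2,2,1,3} = 0
G(21) = mex{0,3,0,2,0} = 1
G(22) = mex{1,0,1,0,1} = 2
G(23) = mex{2,1,2,1,2} = 0
G(24) = mex{0,2,0,2,0} = 1
G(25) = mex{1,0,1,0,1} = 2
G(26) = mex{2,1,2,1,2} = 0
G(27) = mex{0,2,3,2,0} = 1
G(28) = mex{1,0,0,3,1} = 2
G(29) = mex{2,1,1,0,2} = 3
G(30) = mex{3,2,2,1,3} = 0
G(31) = mex{0,3,0,2,0} = 1
G(32) = mex{1,0,1,0,1} = 2
G(33) = mex{2,1,2,1,2} = 0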